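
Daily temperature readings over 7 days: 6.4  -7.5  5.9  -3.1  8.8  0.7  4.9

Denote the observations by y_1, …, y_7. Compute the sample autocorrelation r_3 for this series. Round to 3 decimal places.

Mean ȳ = (6.4 − 7.5 + 5.9 − 3.1 + 8.8 + 0.7 + 4.9)/7 = 2.3000
Deviations from mean: 4.1000, -9.8000, 3.6000, -5.4000, 6.5000, -1.6000, 2.6000
Σ(y_t−ȳ)(y_{t+3}−ȳ) = (-22.1400) + (-63.7000) + (-5.7600) + (-14.0400) = -105.6400
Denominator Σ(y_t−ȳ)² = 206.5400
r_3 = -105.6400 / 206.5400 = -0.511

-0.511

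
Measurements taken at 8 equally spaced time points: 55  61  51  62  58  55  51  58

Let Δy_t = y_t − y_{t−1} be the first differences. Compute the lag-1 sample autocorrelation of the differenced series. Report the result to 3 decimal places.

First differences Δy: 6, -10, 11, -4, -3, -4, 7
Mean of differences = 0.4286
Numerator Σ(Δy_t−Δȳ)(Δy_{t+1}−Δȳ) = -213.8980
Denominator Σ(Δy_t−Δȳ)² = 345.7143
r_1(Δy) = -213.8980 / 345.7143 = -0.619

-0.619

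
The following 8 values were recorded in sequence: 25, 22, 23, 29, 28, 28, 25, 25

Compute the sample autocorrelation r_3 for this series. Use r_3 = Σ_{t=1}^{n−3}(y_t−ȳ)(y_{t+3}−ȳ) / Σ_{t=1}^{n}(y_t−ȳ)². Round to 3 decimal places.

Mean ȳ = (25 + 22 + 23 + 29 + 28 + 28 + 25 + 25)/8 = 25.6250
Deviations from mean: -0.6250, -3.6250, -2.6250, 3.3750, 2.3750, 2.3750, -0.6250, -0.6250
Σ(y_t−ȳ)(y_{t+3}−ȳ) = (-2.1094) + (-8.6094) + (-6.2344) + (-2.1094) + (-1.4844) = -20.5469
Denominator Σ(y_t−ȳ)² = 43.8750
r_3 = -20.5469 / 43.8750 = -0.468

-0.468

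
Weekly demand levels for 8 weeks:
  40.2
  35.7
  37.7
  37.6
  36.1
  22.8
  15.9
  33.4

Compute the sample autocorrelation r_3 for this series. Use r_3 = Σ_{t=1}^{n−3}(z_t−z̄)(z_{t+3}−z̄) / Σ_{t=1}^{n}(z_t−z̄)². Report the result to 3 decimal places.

-0.159

Mean z̄ = (40.2 + 35.7 + 37.7 + 37.6 + 36.1 + 22.8 + 15.9 + 33.4)/8 = 32.4250
Deviations from mean: 7.7750, 3.2750, 5.2750, 5.1750, 3.6750, -9.6250, -16.5250, 0.9750
Numerator Σ_{t=1}^{5}(z_t−z̄)(z_{t+3}−z̄) = -80.4344
Denominator Σ(z_t−z̄)² = 505.9550
r_3 = -80.4344 / 505.9550 = -0.159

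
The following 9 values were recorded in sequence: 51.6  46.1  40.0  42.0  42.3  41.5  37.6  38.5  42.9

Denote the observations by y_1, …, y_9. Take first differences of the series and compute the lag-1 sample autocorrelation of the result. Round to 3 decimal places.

First differences Δy: -5.5, -6.1, 2.0, 0.3, -0.8, -3.9, 0.9, 4.4
Mean of differences = -1.0875
Numerator Σ(Δy_t−Δȳ)(Δy_{t+1}−Δȳ) = 15.8323
Denominator Σ(Δy_t−Δȳ)² = 98.1088
r_1(Δy) = 15.8323 / 98.1088 = 0.161

0.161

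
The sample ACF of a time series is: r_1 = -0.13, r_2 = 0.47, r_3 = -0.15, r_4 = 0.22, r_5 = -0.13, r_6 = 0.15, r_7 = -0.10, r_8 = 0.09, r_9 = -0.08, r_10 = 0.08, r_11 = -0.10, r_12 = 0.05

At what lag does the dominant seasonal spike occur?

2

The largest autocorrelation is r_2 = 0.47, with weaker echoes at lags 4 (0.22) and 6 (0.15); the remaining lags stay at or below 0.09.
The dominant spike at lag 2 indicates a seasonal period of 2.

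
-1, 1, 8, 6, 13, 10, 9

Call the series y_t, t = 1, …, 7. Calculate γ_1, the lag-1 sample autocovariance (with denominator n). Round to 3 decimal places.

8.586

Mean ȳ = (-1 + 1 + 8 + 6 + 13 + 10 + 9)/7 = 6.5714
Deviations: -7.5714, -5.5714, 1.4286, -0.5714, 6.4286, 3.4286, 2.4286
Σ_{t=1}^{6}(y_t−ȳ)(y_{t+1}−ȳ) = 60.1020
γ_1 = 60.1020 / 7 = 8.586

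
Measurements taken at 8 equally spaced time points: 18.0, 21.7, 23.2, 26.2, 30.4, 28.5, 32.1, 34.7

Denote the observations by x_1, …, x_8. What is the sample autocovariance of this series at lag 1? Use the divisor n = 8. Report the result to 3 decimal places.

Mean x̄ = (18.0 + 21.7 + 23.2 + 26.2 + 30.4 + 28.5 + 32.1 + 34.7)/8 = 26.8500
Deviations: -8.8500, -5.1500, -3.6500, -0.6500, 3.5500, 1.6500, 5.2500, 7.8500
Σ_{t=1}^{7}(x_t−x̄)(x_{t+1}−x̄) = 120.1725
γ_1 = 120.1725 / 8 = 15.022

15.022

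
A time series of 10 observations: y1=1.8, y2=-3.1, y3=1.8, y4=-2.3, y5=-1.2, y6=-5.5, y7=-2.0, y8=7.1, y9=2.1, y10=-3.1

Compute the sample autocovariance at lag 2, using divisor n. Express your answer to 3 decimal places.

-4.331

Mean ȳ = (1.8 − 3.1 + 1.8 − 2.3 − 1.2 − 5.5 − 2.0 + 7.1 + 2.1 − 3.1)/10 = -0.4400
Σ_{t=1}^{8}(y_t−ȳ)(y_{t+2}−ȳ) = -43.3112
γ_2 = -43.3112 / 10 = -4.331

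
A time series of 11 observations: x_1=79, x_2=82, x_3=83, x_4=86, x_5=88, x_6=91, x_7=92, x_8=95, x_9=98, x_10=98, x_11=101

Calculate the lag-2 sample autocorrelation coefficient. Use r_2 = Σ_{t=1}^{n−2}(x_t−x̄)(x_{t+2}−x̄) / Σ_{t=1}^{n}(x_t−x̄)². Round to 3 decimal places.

0.494

Mean x̄ = (79 + 82 + 83 + 86 + 88 + 91 + 92 + 95 + 98 + 98 + 101)/11 = 90.2727
Numerator Σ_{t=1}^{9}(x_t−x̄)(x_{t+2}−x̄) = 263.0331
Denominator Σ(x_t−x̄)² = 532.1818
r_2 = 263.0331 / 532.1818 = 0.494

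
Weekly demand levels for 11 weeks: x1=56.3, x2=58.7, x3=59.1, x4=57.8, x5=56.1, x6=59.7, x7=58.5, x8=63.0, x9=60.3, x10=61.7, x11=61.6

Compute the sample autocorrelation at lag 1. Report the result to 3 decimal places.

0.290

Mean x̄ = (56.3 + 58.7 + 59.1 + 57.8 + 56.1 + 59.7 + 58.5 + 63.0 + 60.3 + 61.7 + 61.6)/11 = 59.3455
Numerator Σ_{t=1}^{10}(x_t−x̄)(x_{t+1}−x̄) = 14.0234
Denominator Σ(x_t−x̄)² = 48.4073
r_1 = 14.0234 / 48.4073 = 0.290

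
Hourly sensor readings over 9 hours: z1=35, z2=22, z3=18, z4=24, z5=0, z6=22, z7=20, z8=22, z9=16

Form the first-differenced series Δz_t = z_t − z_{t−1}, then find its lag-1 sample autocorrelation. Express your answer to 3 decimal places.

First differences Δz: -13, -4, 6, -24, 22, -2, 2, -6
Mean of differences = -2.3750
Numerator Σ(Δz_t−Δz̄)(Δz_{t+1}−Δz̄) = -709.6406
Denominator Σ(Δz_t−Δz̄)² = 1279.8750
r_1(Δz) = -709.6406 / 1279.8750 = -0.554

-0.554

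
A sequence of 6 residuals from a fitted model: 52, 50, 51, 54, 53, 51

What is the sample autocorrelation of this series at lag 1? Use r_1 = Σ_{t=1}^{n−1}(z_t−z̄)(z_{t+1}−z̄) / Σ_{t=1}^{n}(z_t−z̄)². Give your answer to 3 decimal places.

Mean z̄ = (52 + 50 + 51 + 54 + 53 + 51)/6 = 51.8333
Numerator Σ_{t=1}^{5}(z_t−z̄)(z_{t+1}−z̄) = 0.9722
Denominator Σ(z_t−z̄)² = 10.8333
r_1 = 0.9722 / 10.8333 = 0.090

0.090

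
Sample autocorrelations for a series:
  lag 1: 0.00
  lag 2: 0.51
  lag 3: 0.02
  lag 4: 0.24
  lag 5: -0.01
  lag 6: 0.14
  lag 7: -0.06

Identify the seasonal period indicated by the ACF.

2

The largest autocorrelation is r_2 = 0.51, with a weaker echo at lag 4 (0.24); the remaining lags stay at or below 0.14.
The dominant spike at lag 2 indicates a seasonal period of 2.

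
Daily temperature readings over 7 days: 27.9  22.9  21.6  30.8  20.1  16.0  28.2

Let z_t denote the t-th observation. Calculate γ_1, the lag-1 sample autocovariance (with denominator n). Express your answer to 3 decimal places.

Mean z̄ = (27.9 + 22.9 + 21.6 + 30.8 + 20.1 + 16.0 + 28.2)/7 = 23.9286
Deviations: 3.9714, -1.0286, -2.3286, 6.8714, -3.8286, -7.9286, 4.2714
Σ_{t=1}^{6}(z_t−z̄)(z_{t+1}−z̄) = -47.5094
γ_1 = -47.5094 / 7 = -6.787

-6.787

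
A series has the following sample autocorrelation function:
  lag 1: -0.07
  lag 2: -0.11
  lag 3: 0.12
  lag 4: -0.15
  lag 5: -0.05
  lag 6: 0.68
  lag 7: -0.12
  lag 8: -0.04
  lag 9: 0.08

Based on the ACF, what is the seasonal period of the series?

The largest autocorrelation is r_6 = 0.68; the remaining lags stay at or below 0.12.
The dominant spike at lag 6 indicates a seasonal period of 6.

6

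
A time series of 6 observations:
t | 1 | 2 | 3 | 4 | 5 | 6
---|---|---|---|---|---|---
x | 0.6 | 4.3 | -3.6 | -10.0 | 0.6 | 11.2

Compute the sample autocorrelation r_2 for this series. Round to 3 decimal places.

-0.597

Mean x̄ = (0.6 + 4.3 − 3.6 − 10.0 + 0.6 + 11.2)/6 = 0.5167
Deviations from mean: 0.0833, 3.7833, -4.1167, -10.5167, 0.0833, 10.6833
Σ(x_t−x̄)(x_{t+2}−x̄) = (-0.3431) + (-39.7881) + (-0.3431) + (-112.3531) = -152.8272
Denominator Σ(x_t−x̄)² = 256.0083
r_2 = -152.8272 / 256.0083 = -0.597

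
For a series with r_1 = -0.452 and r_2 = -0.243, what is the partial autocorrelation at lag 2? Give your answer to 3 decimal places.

-0.562

φ_{22} = (r_2 − r_1²) / (1 − r_1²)
r_1² = (-0.452)² = 0.204304
Numerator = -0.243 − 0.2043 = -0.4473; denominator = 1 − 0.2043 = 0.7957
φ_{22} = -0.4473 / 0.7957 = -0.562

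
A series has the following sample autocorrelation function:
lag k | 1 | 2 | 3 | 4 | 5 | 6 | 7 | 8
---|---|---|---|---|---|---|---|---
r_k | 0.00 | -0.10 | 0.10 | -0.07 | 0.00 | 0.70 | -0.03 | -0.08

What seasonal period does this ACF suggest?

6

The largest autocorrelation is r_6 = 0.70; the remaining lags stay at or below 0.10.
The dominant spike at lag 6 indicates a seasonal period of 6.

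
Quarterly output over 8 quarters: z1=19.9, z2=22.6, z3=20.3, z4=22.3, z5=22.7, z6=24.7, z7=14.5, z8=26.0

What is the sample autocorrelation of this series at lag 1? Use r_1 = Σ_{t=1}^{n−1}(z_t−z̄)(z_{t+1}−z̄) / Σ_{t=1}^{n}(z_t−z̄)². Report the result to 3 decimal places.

Mean z̄ = (19.9 + 22.6 + 20.3 + 22.3 + 22.7 + 24.7 + 14.5 + 26.0)/8 = 21.6250
Deviations from mean: -1.7250, 0.9750, -1.3250, 0.6750, 1.0750, 3.0750, -7.1250, 4.3750
Numerator Σ_{t=1}^{7}(z_t−z̄)(z_{t+1}−z̄) = -52.9181
Denominator Σ(z_t−z̄)² = 86.6550
r_1 = -52.9181 / 86.6550 = -0.611

-0.611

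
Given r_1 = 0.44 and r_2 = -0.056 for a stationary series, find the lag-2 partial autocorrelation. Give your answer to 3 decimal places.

-0.310

φ_{22} = (r_2 − r_1²) / (1 − r_1²)
r_1² = (0.44)² = 0.1936
Numerator = -0.056 − 0.1936 = -0.2496; denominator = 1 − 0.1936 = 0.8064
φ_{22} = -0.2496 / 0.8064 = -0.310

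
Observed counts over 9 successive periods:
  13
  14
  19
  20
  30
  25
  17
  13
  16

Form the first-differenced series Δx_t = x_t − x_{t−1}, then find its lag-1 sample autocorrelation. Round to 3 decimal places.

0.126

First differences Δx: 1, 5, 1, 10, -5, -8, -4, 3
Mean of differences = 0.3750
Numerator Σ(Δx_t−Δx̄)(Δx_{t+1}−Δx̄) = 30.2344
Denominator Σ(Δx_t−Δx̄)² = 239.8750
r_1(Δx) = 30.2344 / 239.8750 = 0.126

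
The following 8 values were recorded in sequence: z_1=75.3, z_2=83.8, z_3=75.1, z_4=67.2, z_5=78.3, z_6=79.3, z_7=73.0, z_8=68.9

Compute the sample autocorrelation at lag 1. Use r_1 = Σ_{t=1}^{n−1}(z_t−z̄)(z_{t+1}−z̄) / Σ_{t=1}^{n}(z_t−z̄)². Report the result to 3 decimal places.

Mean z̄ = (75.3 + 83.8 + 75.1 + 67.2 + 78.3 + 79.3 + 73.0 + 68.9)/8 = 75.1125
Deviations from mean: 0.1875, 8.6875, -0.0125, -7.9125, 3.1875, 4.1875, -2.1125, -6.2125
Σ(z_t−z̄)(z_{t+1}−z̄) = (1.6289) + (-0.1086) + (0.0989) + (-25.2211) + (13.3477) + (-8.8461) + (13.1239) = -5.9764
Denominator Σ(z_t−z̄)² = 208.8688
r_1 = -5.9764 / 208.8688 = -0.029

-0.029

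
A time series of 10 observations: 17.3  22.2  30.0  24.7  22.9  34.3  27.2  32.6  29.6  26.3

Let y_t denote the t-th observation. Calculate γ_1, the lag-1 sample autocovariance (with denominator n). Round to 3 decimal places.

Mean ȳ = (17.3 + 22.2 + 30.0 + 24.7 + 22.9 + 34.3 + 27.2 + 32.6 + 29.6 + 26.3)/10 = 26.7100
Σ_{t=1}^{9}(y_t−ȳ)(y_{t+1}−ȳ) = 22.1709
γ_1 = 22.1709 / 10 = 2.217

2.217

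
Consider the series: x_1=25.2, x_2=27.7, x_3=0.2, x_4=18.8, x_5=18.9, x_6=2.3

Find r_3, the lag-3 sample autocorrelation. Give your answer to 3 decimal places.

0.409

Mean x̄ = (25.2 + 27.7 + 0.2 + 18.8 + 18.9 + 2.3)/6 = 15.5167
Deviations from mean: 9.6833, 12.1833, -15.3167, 3.2833, 3.3833, -13.2167
Σ(x_t−x̄)(x_{t+3}−x̄) = (31.7936) + (41.2203) + (202.4353) = 275.4492
Denominator Σ(x_t−x̄)² = 673.7083
r_3 = 275.4492 / 673.7083 = 0.409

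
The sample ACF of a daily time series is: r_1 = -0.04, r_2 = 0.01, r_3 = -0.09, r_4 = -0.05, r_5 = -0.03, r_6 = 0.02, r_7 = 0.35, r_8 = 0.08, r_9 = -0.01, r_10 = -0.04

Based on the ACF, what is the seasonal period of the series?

7

The largest autocorrelation is r_7 = 0.35; the remaining lags stay at or below 0.08.
The dominant spike at lag 7 indicates a seasonal period of 7.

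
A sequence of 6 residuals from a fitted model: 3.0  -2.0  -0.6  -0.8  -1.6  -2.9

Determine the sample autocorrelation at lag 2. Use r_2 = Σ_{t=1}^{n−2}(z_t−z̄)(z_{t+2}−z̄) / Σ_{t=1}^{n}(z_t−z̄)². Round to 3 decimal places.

Mean z̄ = (3.0 − 2.0 − 0.6 − 0.8 − 1.6 − 2.9)/6 = -0.8167
Deviations from mean: 3.8167, -1.1833, 0.2167, 0.0167, -0.7833, -2.0833
Σ(z_t−z̄)(z_{t+2}−z̄) = (0.8269) + (-0.0197) + (-0.1697) + (-0.0347) = 0.6028
Denominator Σ(z_t−z̄)² = 20.9683
r_2 = 0.6028 / 20.9683 = 0.029

0.029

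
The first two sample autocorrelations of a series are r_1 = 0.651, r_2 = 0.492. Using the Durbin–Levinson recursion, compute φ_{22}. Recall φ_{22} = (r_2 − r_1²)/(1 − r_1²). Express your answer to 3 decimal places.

φ_{22} = (r_2 − r_1²) / (1 − r_1²)
r_1² = (0.651)² = 0.423801
Numerator = 0.492 − 0.4238 = 0.0682; denominator = 1 − 0.4238 = 0.5762
φ_{22} = 0.0682 / 0.5762 = 0.118

0.118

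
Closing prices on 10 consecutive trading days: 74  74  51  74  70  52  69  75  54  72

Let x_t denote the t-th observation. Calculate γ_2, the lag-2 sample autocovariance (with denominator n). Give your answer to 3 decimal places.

Mean x̄ = (74 + 74 + 51 + 74 + 70 + 52 + 69 + 75 + 54 + 72)/10 = 66.5000
Σ_{t=1}^{8}(x_t−x̄)(x_{t+2}−x̄) = -322.0000
γ_2 = -322.0000 / 10 = -32.200

-32.200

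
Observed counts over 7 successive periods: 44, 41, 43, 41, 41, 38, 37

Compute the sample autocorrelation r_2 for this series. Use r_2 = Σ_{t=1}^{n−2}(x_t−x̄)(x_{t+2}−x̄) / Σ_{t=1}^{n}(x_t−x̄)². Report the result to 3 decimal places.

0.171

Mean x̄ = (44 + 41 + 43 + 41 + 41 + 38 + 37)/7 = 40.7143
Numerator Σ_{t=1}^{5}(x_t−x̄)(x_{t+2}−x̄) = 6.4082
Denominator Σ(x_t−x̄)² = 37.4286
r_2 = 6.4082 / 37.4286 = 0.171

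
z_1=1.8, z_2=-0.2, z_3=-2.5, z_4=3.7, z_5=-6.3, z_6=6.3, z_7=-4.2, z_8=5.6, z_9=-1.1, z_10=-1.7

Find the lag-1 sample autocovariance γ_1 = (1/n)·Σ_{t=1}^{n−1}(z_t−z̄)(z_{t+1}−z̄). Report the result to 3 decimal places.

-12.658

Mean z̄ = (1.8 − 0.2 − 2.5 + 3.7 − 6.3 + 6.3 − 4.2 + 5.6 − 1.1 − 1.7)/10 = 0.1400
Σ_{t=1}^{9}(z_t−z̄)(z_{t+1}−z̄) = -126.5816
γ_1 = -126.5816 / 10 = -12.658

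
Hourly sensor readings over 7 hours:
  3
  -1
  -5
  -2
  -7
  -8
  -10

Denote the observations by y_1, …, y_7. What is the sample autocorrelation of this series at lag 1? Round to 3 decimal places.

0.365

Mean ȳ = (3 − 1 − 5 − 2 − 7 − 8 − 10)/7 = -4.2857
Deviations from mean: 7.2857, 3.2857, -0.7143, 2.2857, -2.7143, -3.7143, -5.7143
Σ(y_t−ȳ)(y_{t+1}−ȳ) = (23.9388) + (-2.3469) + (-1.6327) + (-6.2041) + (10.0816) + (21.2245) = 45.0612
Denominator Σ(y_t−ȳ)² = 123.4286
r_1 = 45.0612 / 123.4286 = 0.365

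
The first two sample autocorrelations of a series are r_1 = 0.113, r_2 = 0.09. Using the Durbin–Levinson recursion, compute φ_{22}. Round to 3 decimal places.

0.078

φ_{22} = (r_2 − r_1²) / (1 − r_1²)
r_1² = (0.113)² = 0.012769
Numerator = 0.09 − 0.0128 = 0.0772; denominator = 1 − 0.0128 = 0.9872
φ_{22} = 0.0772 / 0.9872 = 0.078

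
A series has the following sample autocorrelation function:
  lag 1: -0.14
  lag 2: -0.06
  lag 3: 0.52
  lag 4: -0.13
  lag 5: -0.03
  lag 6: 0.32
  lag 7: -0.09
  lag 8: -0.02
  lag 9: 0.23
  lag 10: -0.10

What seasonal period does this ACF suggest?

The largest autocorrelation is r_3 = 0.52, with weaker echoes at lags 6 (0.32) and 9 (0.23); the remaining lags stay at or below -0.02.
The dominant spike at lag 3 indicates a seasonal period of 3.

3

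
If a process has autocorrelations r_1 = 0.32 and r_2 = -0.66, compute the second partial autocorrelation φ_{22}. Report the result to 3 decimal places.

φ_{22} = (r_2 − r_1²) / (1 − r_1²)
r_1² = (0.32)² = 0.1024
Numerator = -0.66 − 0.1024 = -0.7624; denominator = 1 − 0.1024 = 0.8976
φ_{22} = -0.7624 / 0.8976 = -0.849

-0.849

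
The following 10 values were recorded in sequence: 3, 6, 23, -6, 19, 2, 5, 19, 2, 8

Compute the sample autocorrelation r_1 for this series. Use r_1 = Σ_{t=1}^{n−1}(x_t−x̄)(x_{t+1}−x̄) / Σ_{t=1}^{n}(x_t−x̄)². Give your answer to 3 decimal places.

Mean x̄ = (3 + 6 + 23 − 6 + 19 + 2 + 5 + 19 + 2 + 8)/10 = 8.1000
Numerator Σ_{t=1}^{9}(x_t−x̄)(x_{t+1}−x̄) = -531.6100
Denominator Σ(x_t−x̄)² = 772.9000
r_1 = -531.6100 / 772.9000 = -0.688

-0.688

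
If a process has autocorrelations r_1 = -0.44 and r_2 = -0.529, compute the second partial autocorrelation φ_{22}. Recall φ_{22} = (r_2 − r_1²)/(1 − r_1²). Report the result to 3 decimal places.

-0.896

φ_{22} = (r_2 − r_1²) / (1 − r_1²)
r_1² = (-0.44)² = 0.1936
Numerator = -0.529 − 0.1936 = -0.7226; denominator = 1 − 0.1936 = 0.8064
φ_{22} = -0.7226 / 0.8064 = -0.896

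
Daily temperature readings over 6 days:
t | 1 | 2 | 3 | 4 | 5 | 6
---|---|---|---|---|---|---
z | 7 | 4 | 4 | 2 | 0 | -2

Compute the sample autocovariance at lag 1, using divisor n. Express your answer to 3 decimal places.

3.458

Mean z̄ = (7 + 4 + 4 + 2 + 0 − 2)/6 = 2.5000
Deviations: 4.5000, 1.5000, 1.5000, -0.5000, -2.5000, -4.5000
Σ_{t=1}^{5}(z_t−z̄)(z_{t+1}−z̄) = 20.7500
γ_1 = 20.7500 / 6 = 3.458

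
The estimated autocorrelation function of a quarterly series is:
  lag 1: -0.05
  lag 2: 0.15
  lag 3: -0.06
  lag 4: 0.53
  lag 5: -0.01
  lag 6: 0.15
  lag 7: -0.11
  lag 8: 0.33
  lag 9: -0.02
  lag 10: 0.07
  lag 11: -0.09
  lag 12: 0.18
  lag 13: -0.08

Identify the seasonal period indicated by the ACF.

The largest autocorrelation is r_4 = 0.53, with weaker echoes at lags 8 (0.33) and 12 (0.18); the remaining lags stay at or below 0.15.
The dominant spike at lag 4 indicates a seasonal period of 4.

4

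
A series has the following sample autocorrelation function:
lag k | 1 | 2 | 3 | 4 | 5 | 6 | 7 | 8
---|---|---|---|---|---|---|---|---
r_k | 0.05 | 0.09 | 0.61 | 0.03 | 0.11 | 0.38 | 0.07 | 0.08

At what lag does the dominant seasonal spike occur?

The largest autocorrelation is r_3 = 0.61, with a weaker echo at lag 6 (0.38); the remaining lags stay at or below 0.11.
The dominant spike at lag 3 indicates a seasonal period of 3.

3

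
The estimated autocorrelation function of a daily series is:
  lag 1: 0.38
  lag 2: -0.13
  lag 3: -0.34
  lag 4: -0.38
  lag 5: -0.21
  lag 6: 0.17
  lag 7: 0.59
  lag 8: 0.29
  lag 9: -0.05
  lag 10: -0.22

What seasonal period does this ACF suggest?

The largest autocorrelation is r_7 = 0.59; the remaining lags stay at or below 0.38.
The dominant spike at lag 7 indicates a seasonal period of 7.

7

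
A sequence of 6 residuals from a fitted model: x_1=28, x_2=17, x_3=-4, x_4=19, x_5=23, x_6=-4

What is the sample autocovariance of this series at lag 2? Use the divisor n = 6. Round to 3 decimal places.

-83.537

Mean x̄ = (28 + 17 − 4 + 19 + 23 − 4)/6 = 13.1667
Deviations: 14.8333, 3.8333, -17.1667, 5.8333, 9.8333, -17.1667
Σ_{t=1}^{4}(x_t−x̄)(x_{t+2}−x̄) = -501.2222
γ_2 = -501.2222 / 6 = -83.537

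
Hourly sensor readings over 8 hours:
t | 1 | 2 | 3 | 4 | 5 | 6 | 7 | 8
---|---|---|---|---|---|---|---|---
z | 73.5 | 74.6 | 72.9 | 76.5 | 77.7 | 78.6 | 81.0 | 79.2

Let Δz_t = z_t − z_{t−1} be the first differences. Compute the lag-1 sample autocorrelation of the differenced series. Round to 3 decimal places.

First differences Δz: 1.1, -1.7, 3.6, 1.2, 0.9, 2.4, -1.8
Mean of differences = 0.8143
Numerator Σ(Δz_t−Δz̄)(Δz_{t+1}−Δz̄) = -10.6245
Denominator Σ(Δz_t−Δz̄)² = 23.6686
r_1(Δz) = -10.6245 / 23.6686 = -0.449

-0.449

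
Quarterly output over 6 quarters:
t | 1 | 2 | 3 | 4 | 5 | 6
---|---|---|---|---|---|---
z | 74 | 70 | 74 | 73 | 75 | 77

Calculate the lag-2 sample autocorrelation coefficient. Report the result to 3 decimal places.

0.029

Mean z̄ = (74 + 70 + 74 + 73 + 75 + 77)/6 = 73.8333
Deviations from mean: 0.1667, -3.8333, 0.1667, -0.8333, 1.1667, 3.1667
Σ(z_t−z̄)(z_{t+2}−z̄) = (0.0278) + (3.1944) + (0.1944) + (-2.6389) = 0.7778
Denominator Σ(z_t−z̄)² = 26.8333
r_2 = 0.7778 / 26.8333 = 0.029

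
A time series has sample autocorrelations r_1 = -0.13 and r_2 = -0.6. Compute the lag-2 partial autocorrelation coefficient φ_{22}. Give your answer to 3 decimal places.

-0.628

φ_{22} = (r_2 − r_1²) / (1 − r_1²)
r_1² = (-0.13)² = 0.0169
Numerator = -0.6 − 0.0169 = -0.6169; denominator = 1 − 0.0169 = 0.9831
φ_{22} = -0.6169 / 0.9831 = -0.628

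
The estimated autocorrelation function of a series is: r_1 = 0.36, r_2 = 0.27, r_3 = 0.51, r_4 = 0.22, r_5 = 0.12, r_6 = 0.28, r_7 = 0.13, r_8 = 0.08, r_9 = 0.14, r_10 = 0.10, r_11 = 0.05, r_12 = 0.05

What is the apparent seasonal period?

The largest autocorrelation is r_3 = 0.51; the remaining lags stay at or below 0.36. The elevated value at lag 1 (0.36), dropping to 0.27 at lag 2, reflects decaying short-term dependence rather than seasonality.
The dominant spike at lag 3 indicates a seasonal period of 3.

3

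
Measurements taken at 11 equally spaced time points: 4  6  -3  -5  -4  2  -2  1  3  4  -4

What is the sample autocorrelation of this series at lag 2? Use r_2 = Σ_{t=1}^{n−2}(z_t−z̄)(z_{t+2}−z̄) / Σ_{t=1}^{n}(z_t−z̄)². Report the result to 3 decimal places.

-0.281

Mean z̄ = (4 + 6 − 3 − 5 − 4 + 2 − 2 + 1 + 3 + 4 − 4)/11 = 0.1818
Numerator Σ_{t=1}^{9}(z_t−z̄)(z_{t+2}−z̄) = -42.6116
Denominator Σ(z_t−z̄)² = 151.6364
r_2 = -42.6116 / 151.6364 = -0.281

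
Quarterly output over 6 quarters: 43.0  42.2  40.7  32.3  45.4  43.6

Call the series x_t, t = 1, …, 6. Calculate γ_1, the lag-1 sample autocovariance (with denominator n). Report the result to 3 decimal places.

Mean x̄ = (43.0 + 42.2 + 40.7 + 32.3 + 45.4 + 43.6)/6 = 41.2000
Deviations: 1.8000, 1.0000, -0.5000, -8.9000, 4.2000, 2.4000
Σ_{t=1}^{5}(x_t−x̄)(x_{t+1}−x̄) = -21.5500
γ_1 = -21.5500 / 6 = -3.592

-3.592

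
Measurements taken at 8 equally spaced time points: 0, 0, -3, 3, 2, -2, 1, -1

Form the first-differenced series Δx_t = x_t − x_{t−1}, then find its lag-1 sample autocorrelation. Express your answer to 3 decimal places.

First differences Δx: 0, -3, 6, -1, -4, 3, -2
Mean of differences = -0.1429
Numerator Σ(Δx_t−Δx̄)(Δx_{t+1}−Δx̄) = -37.8776
Denominator Σ(Δx_t−Δx̄)² = 74.8571
r_1(Δx) = -37.8776 / 74.8571 = -0.506

-0.506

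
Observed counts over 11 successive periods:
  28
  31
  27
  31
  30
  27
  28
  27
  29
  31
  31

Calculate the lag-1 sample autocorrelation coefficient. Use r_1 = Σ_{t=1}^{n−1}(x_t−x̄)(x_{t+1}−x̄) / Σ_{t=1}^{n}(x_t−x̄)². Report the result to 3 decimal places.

-0.065

Mean x̄ = (28 + 31 + 27 + 31 + 30 + 27 + 28 + 27 + 29 + 31 + 31)/11 = 29.0909
Numerator Σ_{t=1}^{10}(x_t−x̄)(x_{t+1}−x̄) = -2.0083
Denominator Σ(x_t−x̄)² = 30.9091
r_1 = -2.0083 / 30.9091 = -0.065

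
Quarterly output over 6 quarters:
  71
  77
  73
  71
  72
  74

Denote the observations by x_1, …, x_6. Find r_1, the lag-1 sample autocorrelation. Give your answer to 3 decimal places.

Mean x̄ = (71 + 77 + 73 + 71 + 72 + 74)/6 = 73.0000
Deviations from mean: -2.0000, 4.0000, 0.0000, -2.0000, -1.0000, 1.0000
Numerator Σ_{t=1}^{5}(x_t−x̄)(x_{t+1}−x̄) = -7.0000
Denominator Σ(x_t−x̄)² = 26.0000
r_1 = -7.0000 / 26.0000 = -0.269

-0.269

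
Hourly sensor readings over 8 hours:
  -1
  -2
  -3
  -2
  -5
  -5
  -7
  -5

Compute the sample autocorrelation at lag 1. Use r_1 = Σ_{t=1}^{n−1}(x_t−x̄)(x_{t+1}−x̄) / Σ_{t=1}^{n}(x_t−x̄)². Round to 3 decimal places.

Mean x̄ = (-1 − 2 − 3 − 2 − 5 − 5 − 7 − 5)/8 = -3.7500
Deviations from mean: 2.7500, 1.7500, 0.7500, 1.7500, -1.2500, -1.2500, -3.2500, -1.2500
Numerator Σ_{t=1}^{7}(x_t−x̄)(x_{t+1}−x̄) = 14.9375
Denominator Σ(x_t−x̄)² = 29.5000
r_1 = 14.9375 / 29.5000 = 0.506

0.506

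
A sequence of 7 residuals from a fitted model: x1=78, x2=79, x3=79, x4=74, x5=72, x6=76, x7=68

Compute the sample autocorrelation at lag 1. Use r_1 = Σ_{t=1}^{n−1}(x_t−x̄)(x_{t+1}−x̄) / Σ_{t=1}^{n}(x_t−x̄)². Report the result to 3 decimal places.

Mean x̄ = (78 + 79 + 79 + 74 + 72 + 76 + 68)/7 = 75.1429
Deviations from mean: 2.8571, 3.8571, 3.8571, -1.1429, -3.1429, 0.8571, -7.1429
Σ(x_t−x̄)(x_{t+1}−x̄) = (11.0204) + (14.8776) + (-4.4082) + (3.5918) + (-2.6939) + (-6.1224) = 16.2653
Denominator Σ(x_t−x̄)² = 100.8571
r_1 = 16.2653 / 100.8571 = 0.161

0.161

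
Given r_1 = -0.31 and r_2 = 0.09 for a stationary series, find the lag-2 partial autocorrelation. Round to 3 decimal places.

-0.007

φ_{22} = (r_2 − r_1²) / (1 − r_1²)
r_1² = (-0.31)² = 0.0961
Numerator = 0.09 − 0.0961 = -0.0061; denominator = 1 − 0.0961 = 0.9039
φ_{22} = -0.0061 / 0.9039 = -0.007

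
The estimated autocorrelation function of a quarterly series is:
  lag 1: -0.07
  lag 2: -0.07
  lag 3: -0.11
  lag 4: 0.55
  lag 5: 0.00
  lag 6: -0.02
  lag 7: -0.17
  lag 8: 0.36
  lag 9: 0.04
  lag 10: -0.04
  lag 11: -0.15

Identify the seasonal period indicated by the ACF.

The largest autocorrelation is r_4 = 0.55, with a weaker echo at lag 8 (0.36); the remaining lags stay at or below 0.04.
The dominant spike at lag 4 indicates a seasonal period of 4.

4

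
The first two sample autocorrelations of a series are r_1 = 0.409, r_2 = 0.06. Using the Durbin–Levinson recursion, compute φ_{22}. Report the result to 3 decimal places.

φ_{22} = (r_2 − r_1²) / (1 − r_1²)
r_1² = (0.409)² = 0.167281
Numerator = 0.06 − 0.1673 = -0.1073; denominator = 1 − 0.1673 = 0.8327
φ_{22} = -0.1073 / 0.8327 = -0.129

-0.129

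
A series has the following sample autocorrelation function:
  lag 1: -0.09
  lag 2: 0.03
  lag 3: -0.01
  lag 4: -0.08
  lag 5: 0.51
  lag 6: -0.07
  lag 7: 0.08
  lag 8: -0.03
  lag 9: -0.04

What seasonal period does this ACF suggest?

The largest autocorrelation is r_5 = 0.51; the remaining lags stay at or below 0.08.
The dominant spike at lag 5 indicates a seasonal period of 5.

5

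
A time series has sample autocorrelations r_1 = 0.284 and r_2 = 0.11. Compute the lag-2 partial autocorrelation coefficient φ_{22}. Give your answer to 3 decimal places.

0.032

φ_{22} = (r_2 − r_1²) / (1 − r_1²)
r_1² = (0.284)² = 0.080656
Numerator = 0.11 − 0.0807 = 0.0293; denominator = 1 − 0.0807 = 0.9193
φ_{22} = 0.0293 / 0.9193 = 0.032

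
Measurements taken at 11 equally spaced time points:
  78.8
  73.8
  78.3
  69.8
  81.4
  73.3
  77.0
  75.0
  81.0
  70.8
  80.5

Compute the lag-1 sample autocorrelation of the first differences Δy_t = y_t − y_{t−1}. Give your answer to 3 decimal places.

-0.812

First differences Δy: -5.0, 4.5, -8.5, 11.6, -8.1, 3.7, -2.0, 6.0, -10.2, 9.7
Mean of differences = 0.1700
Numerator Σ(Δy_t−Δȳ)(Δy_{t+1}−Δȳ) = -462.3389
Denominator Σ(Δy_t−Δȳ)² = 569.2010
r_1(Δy) = -462.3389 / 569.2010 = -0.812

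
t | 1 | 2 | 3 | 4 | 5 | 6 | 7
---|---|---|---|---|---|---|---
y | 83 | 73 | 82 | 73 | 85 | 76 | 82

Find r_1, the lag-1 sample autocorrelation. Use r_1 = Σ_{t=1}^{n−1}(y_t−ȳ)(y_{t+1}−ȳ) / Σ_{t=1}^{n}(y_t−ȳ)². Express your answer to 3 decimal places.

-0.810

Mean ȳ = (83 + 73 + 82 + 73 + 85 + 76 + 82)/7 = 79.1429
Deviations from mean: 3.8571, -6.1429, 2.8571, -6.1429, 5.8571, -3.1429, 2.8571
Σ(y_t−ȳ)(y_{t+1}−ȳ) = (-23.6939) + (-17.5510) + (-17.5510) + (-35.9796) + (-18.4082) + (-8.9796) = -122.1633
Denominator Σ(y_t−ȳ)² = 150.8571
r_1 = -122.1633 / 150.8571 = -0.810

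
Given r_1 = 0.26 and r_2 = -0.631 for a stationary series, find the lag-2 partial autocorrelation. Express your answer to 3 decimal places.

φ_{22} = (r_2 − r_1²) / (1 − r_1²)
r_1² = (0.26)² = 0.0676
Numerator = -0.631 − 0.0676 = -0.6986; denominator = 1 − 0.0676 = 0.9324
φ_{22} = -0.6986 / 0.9324 = -0.749

-0.749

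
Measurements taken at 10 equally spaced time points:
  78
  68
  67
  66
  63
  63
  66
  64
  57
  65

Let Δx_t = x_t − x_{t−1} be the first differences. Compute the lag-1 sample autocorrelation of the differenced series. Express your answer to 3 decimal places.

-0.238

First differences Δx: -10, -1, -1, -3, 0, 3, -2, -7, 8
Mean of differences = -1.4444
Numerator Σ(Δx_t−Δx̄)(Δx_{t+1}−Δx̄) = -51.9753
Denominator Σ(Δx_t−Δx̄)² = 218.2222
r_1(Δx) = -51.9753 / 218.2222 = -0.238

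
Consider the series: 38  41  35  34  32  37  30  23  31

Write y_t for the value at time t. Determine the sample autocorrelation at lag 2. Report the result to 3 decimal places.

Mean ȳ = (38 + 41 + 35 + 34 + 32 + 37 + 30 + 23 + 31)/9 = 33.4444
Σ(y_t−ȳ)(y_{t+2}−ȳ) = (7.0864) + (4.1975) + (-2.2469) + (1.9753) + (4.9753) + (-37.1358) + (8.4198) = -12.7284
Denominator Σ(y_t−ȳ)² = 222.2222
r_2 = -12.7284 / 222.2222 = -0.057

-0.057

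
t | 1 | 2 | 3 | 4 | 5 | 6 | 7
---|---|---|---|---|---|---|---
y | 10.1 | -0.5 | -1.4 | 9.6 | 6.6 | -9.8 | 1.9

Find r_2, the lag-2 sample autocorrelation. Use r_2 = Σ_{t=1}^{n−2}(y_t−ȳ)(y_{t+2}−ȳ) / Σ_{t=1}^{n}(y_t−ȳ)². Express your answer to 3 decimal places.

-0.518

Mean ȳ = (10.1 − 0.5 − 1.4 + 9.6 + 6.6 − 9.8 + 1.9)/7 = 2.3571
Numerator Σ_{t=1}^{5}(y_t−ȳ)(y_{t+2}−ȳ) = -155.7180
Denominator Σ(y_t−ȳ)² = 300.6971
r_2 = -155.7180 / 300.6971 = -0.518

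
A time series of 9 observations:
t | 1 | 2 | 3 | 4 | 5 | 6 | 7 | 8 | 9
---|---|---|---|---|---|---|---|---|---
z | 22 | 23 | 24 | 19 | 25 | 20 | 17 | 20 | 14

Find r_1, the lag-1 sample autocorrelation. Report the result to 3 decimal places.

0.053

Mean z̄ = (22 + 23 + 24 + 19 + 25 + 20 + 17 + 20 + 14)/9 = 20.4444
Numerator Σ_{t=1}^{8}(z_t−z̄)(z_{t+1}−z̄) = 5.2469
Denominator Σ(z_t−z̄)² = 98.2222
r_1 = 5.2469 / 98.2222 = 0.053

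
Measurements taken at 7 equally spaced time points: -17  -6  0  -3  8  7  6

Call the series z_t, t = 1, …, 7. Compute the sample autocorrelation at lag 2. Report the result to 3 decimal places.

0.099

Mean z̄ = (-17 − 6 + 0 − 3 + 8 + 7 + 6)/7 = -0.7143
Deviations from mean: -16.2857, -5.2857, 0.7143, -2.2857, 8.7143, 7.7143, 6.7143
Numerator Σ_{t=1}^{5}(z_t−z̄)(z_{t+2}−z̄) = 47.5510
Denominator Σ(z_t−z̄)² = 479.4286
r_2 = 47.5510 / 479.4286 = 0.099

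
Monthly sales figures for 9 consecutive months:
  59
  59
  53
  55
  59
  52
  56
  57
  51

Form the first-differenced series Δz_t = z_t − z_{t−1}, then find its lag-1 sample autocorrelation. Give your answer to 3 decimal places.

-0.433

First differences Δz: 0, -6, 2, 4, -7, 4, 1, -6
Mean of differences = -1.0000
Numerator Σ(Δz_t−Δz̄)(Δz_{t+1}−Δz̄) = -65.0000
Denominator Σ(Δz_t−Δz̄)² = 150.0000
r_1(Δz) = -65.0000 / 150.0000 = -0.433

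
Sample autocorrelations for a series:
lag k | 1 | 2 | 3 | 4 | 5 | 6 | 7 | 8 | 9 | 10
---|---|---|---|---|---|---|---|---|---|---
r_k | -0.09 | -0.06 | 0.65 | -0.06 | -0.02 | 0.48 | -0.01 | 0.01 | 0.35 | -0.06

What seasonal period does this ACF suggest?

The largest autocorrelation is r_3 = 0.65, with weaker echoes at lags 6 (0.48) and 9 (0.35); the remaining lags stay at or below 0.01.
The dominant spike at lag 3 indicates a seasonal period of 3.

3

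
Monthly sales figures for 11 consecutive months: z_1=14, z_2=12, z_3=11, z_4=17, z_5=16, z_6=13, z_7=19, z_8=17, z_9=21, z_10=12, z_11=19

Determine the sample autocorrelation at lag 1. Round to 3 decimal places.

-0.115

Mean z̄ = (14 + 12 + 11 + 17 + 16 + 13 + 19 + 17 + 21 + 12 + 19)/11 = 15.5455
Numerator Σ_{t=1}^{10}(z_t−z̄)(z_{t+1}−z̄) = -12.9339
Denominator Σ(z_t−z̄)² = 112.7273
r_1 = -12.9339 / 112.7273 = -0.115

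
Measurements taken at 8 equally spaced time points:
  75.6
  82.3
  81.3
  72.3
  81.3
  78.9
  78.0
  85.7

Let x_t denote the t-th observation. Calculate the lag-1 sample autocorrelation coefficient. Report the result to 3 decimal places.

Mean x̄ = (75.6 + 82.3 + 81.3 + 72.3 + 81.3 + 78.9 + 78.0 + 85.7)/8 = 79.4250
Deviations from mean: -3.8250, 2.8750, 1.8750, -7.1250, 1.8750, -0.5250, -1.4250, 6.2750
Σ(x_t−x̄)(x_{t+1}−x̄) = (-10.9969) + (5.3906) + (-13.3594) + (-13.3594) + (-0.9844) + (0.7481) + (-8.9419) = -41.5031
Denominator Σ(x_t−x̄)² = 122.3750
r_1 = -41.5031 / 122.3750 = -0.339

-0.339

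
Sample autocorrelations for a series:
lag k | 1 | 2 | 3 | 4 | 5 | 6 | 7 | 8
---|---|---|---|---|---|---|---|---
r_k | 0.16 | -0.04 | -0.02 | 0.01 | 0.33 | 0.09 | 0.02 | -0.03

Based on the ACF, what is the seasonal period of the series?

The largest autocorrelation is r_5 = 0.33; the remaining lags stay at or below 0.16.
The dominant spike at lag 5 indicates a seasonal period of 5.

5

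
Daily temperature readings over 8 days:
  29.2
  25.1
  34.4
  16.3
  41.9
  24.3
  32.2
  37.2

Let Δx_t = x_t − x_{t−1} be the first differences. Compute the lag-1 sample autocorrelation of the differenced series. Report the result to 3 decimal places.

-0.834

First differences Δx: -4.1, 9.3, -18.1, 25.6, -17.6, 7.9, 5.0
Mean of differences = 1.1429
Numerator Σ(Δx_t−Δx̄)(Δx_{t+1}−Δx̄) = -1229.3404
Denominator Σ(Δx_t−Δx̄)² = 1474.2971
r_1(Δx) = -1229.3404 / 1474.2971 = -0.834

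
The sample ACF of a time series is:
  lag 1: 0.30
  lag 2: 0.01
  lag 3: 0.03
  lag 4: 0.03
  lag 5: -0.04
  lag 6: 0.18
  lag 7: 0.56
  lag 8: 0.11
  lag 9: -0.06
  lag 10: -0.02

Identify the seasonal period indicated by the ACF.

The largest autocorrelation is r_7 = 0.56; the remaining lags stay at or below 0.30. The elevated value at lag 1 (0.30), dropping to 0.01 at lag 2, reflects decaying short-term dependence rather than seasonality.
The dominant spike at lag 7 indicates a seasonal period of 7.

7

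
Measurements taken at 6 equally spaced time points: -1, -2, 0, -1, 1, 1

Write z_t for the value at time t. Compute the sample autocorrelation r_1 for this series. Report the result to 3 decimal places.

Mean z̄ = (-1 − 2 + 0 − 1 + 1 + 1)/6 = -0.3333
Deviations from mean: -0.6667, -1.6667, 0.3333, -0.6667, 1.3333, 1.3333
Σ(z_t−z̄)(z_{t+1}−z̄) = (1.1111) + (-0.5556) + (-0.2222) + (-0.8889) + (1.7778) = 1.2222
Denominator Σ(z_t−z̄)² = 7.3333
r_1 = 1.2222 / 7.3333 = 0.167

0.167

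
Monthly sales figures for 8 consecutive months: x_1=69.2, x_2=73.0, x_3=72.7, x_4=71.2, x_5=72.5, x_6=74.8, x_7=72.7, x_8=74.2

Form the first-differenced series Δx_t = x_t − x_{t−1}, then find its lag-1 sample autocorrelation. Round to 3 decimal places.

First differences Δx: 3.8, -0.3, -1.5, 1.3, 2.3, -2.1, 1.5
Mean of differences = 0.7143
Numerator Σ(Δx_t−Δx̄)(Δx_{t+1}−Δx̄) = -7.9259
Denominator Σ(Δx_t−Δx̄)² = 26.8486
r_1(Δx) = -7.9259 / 26.8486 = -0.295

-0.295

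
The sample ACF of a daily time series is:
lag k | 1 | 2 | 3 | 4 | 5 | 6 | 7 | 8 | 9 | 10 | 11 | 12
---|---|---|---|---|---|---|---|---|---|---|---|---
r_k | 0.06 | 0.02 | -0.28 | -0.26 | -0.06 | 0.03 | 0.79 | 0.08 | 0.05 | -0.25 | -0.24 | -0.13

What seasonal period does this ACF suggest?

The largest autocorrelation is r_7 = 0.79; the remaining lags stay at or below 0.08.
The dominant spike at lag 7 indicates a seasonal period of 7.

7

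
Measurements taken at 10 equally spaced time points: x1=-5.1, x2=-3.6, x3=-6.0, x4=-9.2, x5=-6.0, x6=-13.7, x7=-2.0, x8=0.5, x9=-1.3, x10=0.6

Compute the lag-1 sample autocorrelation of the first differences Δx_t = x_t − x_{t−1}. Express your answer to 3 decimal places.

First differences Δx: 1.5, -2.4, -3.2, 3.2, -7.7, 11.7, 2.5, -1.8, 1.9
Mean of differences = 0.6333
Numerator Σ(Δx_t−Δx̄)(Δx_{t+1}−Δx̄) = -101.4178
Denominator Σ(Δx_t−Δx̄)² = 234.1600
r_1(Δx) = -101.4178 / 234.1600 = -0.433

-0.433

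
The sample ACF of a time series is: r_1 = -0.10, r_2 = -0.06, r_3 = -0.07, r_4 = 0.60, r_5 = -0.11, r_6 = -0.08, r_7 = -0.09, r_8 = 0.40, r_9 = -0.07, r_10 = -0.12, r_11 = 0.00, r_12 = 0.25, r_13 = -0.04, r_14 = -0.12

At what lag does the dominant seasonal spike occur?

4

The largest autocorrelation is r_4 = 0.60, with weaker echoes at lags 8 (0.40) and 12 (0.25); the remaining lags stay at or below 0.00.
The dominant spike at lag 4 indicates a seasonal period of 4.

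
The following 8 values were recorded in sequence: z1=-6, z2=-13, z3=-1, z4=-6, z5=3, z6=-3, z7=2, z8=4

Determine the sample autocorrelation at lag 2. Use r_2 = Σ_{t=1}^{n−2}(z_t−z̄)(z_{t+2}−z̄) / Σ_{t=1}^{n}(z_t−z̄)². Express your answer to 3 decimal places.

Mean z̄ = (-6 − 13 − 1 − 6 + 3 − 3 + 2 + 4)/8 = -2.5000
Deviations from mean: -3.5000, -10.5000, 1.5000, -3.5000, 5.5000, -0.5000, 4.5000, 6.5000
Numerator Σ_{t=1}^{6}(z_t−z̄)(z_{t+2}−z̄) = 63.0000
Denominator Σ(z_t−z̄)² = 230.0000
r_2 = 63.0000 / 230.0000 = 0.274

0.274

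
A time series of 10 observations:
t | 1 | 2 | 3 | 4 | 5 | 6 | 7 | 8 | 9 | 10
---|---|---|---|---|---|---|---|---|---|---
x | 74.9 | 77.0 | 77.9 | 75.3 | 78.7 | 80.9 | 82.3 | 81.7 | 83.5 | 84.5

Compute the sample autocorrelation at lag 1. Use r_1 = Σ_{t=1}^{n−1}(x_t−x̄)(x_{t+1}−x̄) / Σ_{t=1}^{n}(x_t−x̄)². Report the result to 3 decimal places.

Mean x̄ = (74.9 + 77.0 + 77.9 + 75.3 + 78.7 + 80.9 + 82.3 + 81.7 + 83.5 + 84.5)/10 = 79.6700
Numerator Σ_{t=1}^{9}(x_t−x̄)(x_{t+1}−x̄) = 63.0901
Denominator Σ(x_t−x̄)² = 103.6010
r_1 = 63.0901 / 103.6010 = 0.609

0.609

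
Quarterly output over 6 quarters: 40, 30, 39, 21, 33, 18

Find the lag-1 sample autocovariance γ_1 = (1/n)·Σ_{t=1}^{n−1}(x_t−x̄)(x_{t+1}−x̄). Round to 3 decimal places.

Mean x̄ = (40 + 30 + 39 + 21 + 33 + 18)/6 = 30.1667
Deviations: 9.8333, -0.1667, 8.8333, -9.1667, 2.8333, -12.1667
Σ_{t=1}^{5}(x_t−x̄)(x_{t+1}−x̄) = -144.5278
γ_1 = -144.5278 / 6 = -24.088

-24.088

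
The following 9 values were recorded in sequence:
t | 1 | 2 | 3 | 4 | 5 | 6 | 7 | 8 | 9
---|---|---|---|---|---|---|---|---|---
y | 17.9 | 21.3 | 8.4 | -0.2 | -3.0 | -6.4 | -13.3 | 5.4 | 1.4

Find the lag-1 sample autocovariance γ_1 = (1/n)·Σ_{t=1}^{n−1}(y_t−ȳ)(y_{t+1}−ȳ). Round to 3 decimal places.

Mean ȳ = (17.9 + 21.3 + 8.4 − 0.2 − 3.0 − 6.4 − 13.3 + 5.4 + 1.4)/9 = 3.5000
Σ_{t=1}^{8}(y_t−ȳ)(y_{t+1}−ȳ) = 544.2200
γ_1 = 544.2200 / 9 = 60.469

60.469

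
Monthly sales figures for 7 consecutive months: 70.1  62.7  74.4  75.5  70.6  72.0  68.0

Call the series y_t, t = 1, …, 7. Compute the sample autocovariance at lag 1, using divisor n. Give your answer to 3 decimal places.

-1.546

Mean ȳ = (70.1 + 62.7 + 74.4 + 75.5 + 70.6 + 72.0 + 68.0)/7 = 70.4714
Deviations: -0.3714, -7.7714, 3.9286, 5.0286, 0.1286, 1.5286, -2.4714
Σ_{t=1}^{6}(y_t−ȳ)(y_{t+1}−ȳ) = -10.8237
γ_1 = -10.8237 / 7 = -1.546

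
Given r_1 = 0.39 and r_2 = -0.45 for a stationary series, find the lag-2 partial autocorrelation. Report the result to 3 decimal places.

φ_{22} = (r_2 − r_1²) / (1 − r_1²)
r_1² = (0.39)² = 0.1521
Numerator = -0.45 − 0.1521 = -0.6021; denominator = 1 − 0.1521 = 0.8479
φ_{22} = -0.6021 / 0.8479 = -0.710

-0.710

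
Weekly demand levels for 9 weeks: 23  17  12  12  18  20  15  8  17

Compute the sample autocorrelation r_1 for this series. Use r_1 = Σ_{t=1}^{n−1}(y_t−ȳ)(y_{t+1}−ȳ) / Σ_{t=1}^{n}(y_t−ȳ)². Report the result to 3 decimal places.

Mean ȳ = (23 + 17 + 12 + 12 + 18 + 20 + 15 + 8 + 17)/9 = 15.7778
Numerator Σ_{t=1}^{8}(y_t−ȳ)(y_{t+1}−ȳ) = 12.7284
Denominator Σ(y_t−ȳ)² = 167.5556
r_1 = 12.7284 / 167.5556 = 0.076

0.076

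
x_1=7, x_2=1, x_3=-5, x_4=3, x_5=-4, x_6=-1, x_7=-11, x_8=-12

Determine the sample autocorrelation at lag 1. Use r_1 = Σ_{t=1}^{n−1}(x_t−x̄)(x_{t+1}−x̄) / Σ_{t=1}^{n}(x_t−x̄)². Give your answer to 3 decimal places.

0.222

Mean x̄ = (7 + 1 − 5 + 3 − 4 − 1 − 11 − 12)/8 = -2.7500
Deviations from mean: 9.7500, 3.7500, -2.2500, 5.7500, -1.2500, 1.7500, -8.2500, -9.2500
Σ(x_t−x̄)(x_{t+1}−x̄) = (36.5625) + (-8.4375) + (-12.9375) + (-7.1875) + (-2.1875) + (-14.4375) + (76.3125) = 67.6875
Denominator Σ(x_t−x̄)² = 305.5000
r_1 = 67.6875 / 305.5000 = 0.222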